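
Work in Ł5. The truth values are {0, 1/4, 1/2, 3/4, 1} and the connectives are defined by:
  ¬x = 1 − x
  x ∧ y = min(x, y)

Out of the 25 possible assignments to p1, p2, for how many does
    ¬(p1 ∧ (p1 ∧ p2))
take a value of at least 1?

9

value 1: 9 assignments (counts)
value 3/4: 7 assignments
value 1/2: 5 assignments
value 1/4: 3 assignments
value 0: 1 assignment
So 9 of the 25 assignments meet the threshold.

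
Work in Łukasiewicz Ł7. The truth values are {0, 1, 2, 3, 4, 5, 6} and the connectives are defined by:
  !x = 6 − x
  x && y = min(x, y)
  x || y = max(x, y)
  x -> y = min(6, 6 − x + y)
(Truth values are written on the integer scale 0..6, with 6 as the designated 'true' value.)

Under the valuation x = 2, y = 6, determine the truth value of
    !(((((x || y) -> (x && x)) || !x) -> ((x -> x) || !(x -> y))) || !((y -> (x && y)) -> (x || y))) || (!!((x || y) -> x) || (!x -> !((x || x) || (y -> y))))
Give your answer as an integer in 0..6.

x || y = 2 || 6 = 6
x && x = 2 && 2 = 2
(x || y) -> (x && x) = 6 -> 2 = 2
!x = !2 = 4
((x || y) -> (x && x)) || !x = 2 || 4 = 4
x -> x = 2 -> 2 = 6
x -> y = 2 -> 6 = 6
!(x -> y) = !6 = 0
(x -> x) || !(x -> y) = 6 || 0 = 6
(((x || y) -> (x && x)) || !x) -> ((x -> x) || !(x -> y)) = 4 -> 6 = 6
x && y = 2 && 6 = 2
y -> (x && y) = 6 -> 2 = 2
x || y = 2 || 6 = 6
(y -> (x && y)) -> (x || y) = 2 -> 6 = 6
!((y -> (x && y)) -> (x || y)) = !6 = 0
((((x || y) -> (x && x)) || !x) -> ((x -> x) || !(x -> y))) || !((y -> (x && y)) -> (x || y)) = 6 || 0 = 6
!(((((x || y) -> (x && x)) || !x) -> ((x -> x) || !(x -> y))) || !((y -> (x && y)) -> (x || y))) = !6 = 0
x || y = 2 || 6 = 6
(x || y) -> x = 6 -> 2 = 2
!((x || y) -> x) = !2 = 4
!!((x || y) -> x) = !4 = 2
!x = !2 = 4
x || x = 2 || 2 = 2
y -> y = 6 -> 6 = 6
(x || x) || (y -> y) = 2 || 6 = 6
!((x || x) || (y -> y)) = !6 = 0
!x -> !((x || x) || (y -> y)) = 4 -> 0 = 2
!!((x || y) -> x) || (!x -> !((x || x) || (y -> y))) = 2 || 2 = 2
!(((((x || y) -> (x && x)) || !x) -> ((x -> x) || !(x -> y))) || !((y -> (x && y)) -> (x || y))) || (!!((x || y) -> x) || (!x -> !((x || x) || (y -> y)))) = 0 || 2 = 2

2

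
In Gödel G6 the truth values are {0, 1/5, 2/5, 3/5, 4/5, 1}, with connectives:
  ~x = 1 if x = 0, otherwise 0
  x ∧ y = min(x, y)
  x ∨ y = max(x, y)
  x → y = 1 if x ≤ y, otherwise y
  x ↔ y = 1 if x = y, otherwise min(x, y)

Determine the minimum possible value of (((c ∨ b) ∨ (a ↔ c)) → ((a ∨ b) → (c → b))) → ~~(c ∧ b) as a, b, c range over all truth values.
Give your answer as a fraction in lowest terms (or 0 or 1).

Take a = 0, b = 0, c = 0:
c ∨ b = 0 ∨ 0 = 0
a ↔ c = 0 ↔ 0 = 1
(c ∨ b) ∨ (a ↔ c) = 0 ∨ 1 = 1
a ∨ b = 0 ∨ 0 = 0
c → b = 0 → 0 = 1
(a ∨ b) → (c → b) = 0 → 1 = 1
((c ∨ b) ∨ (a ↔ c)) → ((a ∨ b) → (c → b)) = 1 → 1 = 1
c ∧ b = 0 ∧ 0 = 0
~(c ∧ b) = ~0 = 1
~~(c ∧ b) = ~1 = 0
(((c ∨ b) ∨ (a ↔ c)) → ((a ∨ b) → (c → b))) → ~~(c ∧ b) = 1 → 0 = 0
No assignment yields a value below 0, so this is the minimum.

0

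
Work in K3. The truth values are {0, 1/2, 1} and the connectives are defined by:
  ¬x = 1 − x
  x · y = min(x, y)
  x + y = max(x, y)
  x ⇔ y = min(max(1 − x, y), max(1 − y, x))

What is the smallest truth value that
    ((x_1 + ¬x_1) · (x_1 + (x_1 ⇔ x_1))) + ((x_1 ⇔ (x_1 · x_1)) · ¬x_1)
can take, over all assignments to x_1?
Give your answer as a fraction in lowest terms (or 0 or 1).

Take x_1 = 1/2:
¬x_1 = ¬1/2 = 1/2
x_1 + ¬x_1 = 1/2 + 1/2 = 1/2
x_1 ⇔ x_1 = 1/2 ⇔ 1/2 = 1/2
x_1 + (x_1 ⇔ x_1) = 1/2 + 1/2 = 1/2
(x_1 + ¬x_1) · (x_1 + (x_1 ⇔ x_1)) = 1/2 · 1/2 = 1/2
x_1 · x_1 = 1/2 · 1/2 = 1/2
x_1 ⇔ (x_1 · x_1) = 1/2 ⇔ 1/2 = 1/2
¬x_1 = ¬1/2 = 1/2
(x_1 ⇔ (x_1 · x_1)) · ¬x_1 = 1/2 · 1/2 = 1/2
((x_1 + ¬x_1) · (x_1 + (x_1 ⇔ x_1))) + ((x_1 ⇔ (x_1 · x_1)) · ¬x_1) = 1/2 + 1/2 = 1/2
No assignment yields a value below 1/2, so this is the minimum.

1/2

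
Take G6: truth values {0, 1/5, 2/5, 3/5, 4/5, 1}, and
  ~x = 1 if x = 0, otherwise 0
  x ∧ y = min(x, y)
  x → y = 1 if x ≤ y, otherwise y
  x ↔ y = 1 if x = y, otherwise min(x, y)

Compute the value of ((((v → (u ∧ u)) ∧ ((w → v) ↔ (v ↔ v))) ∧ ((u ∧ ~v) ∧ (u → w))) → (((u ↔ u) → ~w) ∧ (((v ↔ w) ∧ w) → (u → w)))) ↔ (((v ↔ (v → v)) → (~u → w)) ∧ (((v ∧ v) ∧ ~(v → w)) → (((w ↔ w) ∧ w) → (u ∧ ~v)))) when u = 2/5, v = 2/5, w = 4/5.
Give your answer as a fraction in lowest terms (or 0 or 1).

1

u ∧ u = 2/5 ∧ 2/5 = 2/5
v → (u ∧ u) = 2/5 → 2/5 = 1
w → v = 4/5 → 2/5 = 2/5
v ↔ v = 2/5 ↔ 2/5 = 1
(w → v) ↔ (v ↔ v) = 2/5 ↔ 1 = 2/5
(v → (u ∧ u)) ∧ ((w → v) ↔ (v ↔ v)) = 1 ∧ 2/5 = 2/5
~v = ~2/5 = 0
u ∧ ~v = 2/5 ∧ 0 = 0
u → w = 2/5 → 4/5 = 1
(u ∧ ~v) ∧ (u → w) = 0 ∧ 1 = 0
((v → (u ∧ u)) ∧ ((w → v) ↔ (v ↔ v))) ∧ ((u ∧ ~v) ∧ (u → w)) = 2/5 ∧ 0 = 0
u ↔ u = 2/5 ↔ 2/5 = 1
~w = ~4/5 = 0
(u ↔ u) → ~w = 1 → 0 = 0
v ↔ w = 2/5 ↔ 4/5 = 2/5
(v ↔ w) ∧ w = 2/5 ∧ 4/5 = 2/5
u → w = 2/5 → 4/5 = 1
((v ↔ w) ∧ w) → (u → w) = 2/5 → 1 = 1
((u ↔ u) → ~w) ∧ (((v ↔ w) ∧ w) → (u → w)) = 0 ∧ 1 = 0
(((v → (u ∧ u)) ∧ ((w → v) ↔ (v ↔ v))) ∧ ((u ∧ ~v) ∧ (u → w))) → (((u ↔ u) → ~w) ∧ (((v ↔ w) ∧ w) → (u → w))) = 0 → 0 = 1
v → v = 2/5 → 2/5 = 1
v ↔ (v → v) = 2/5 ↔ 1 = 2/5
~u = ~2/5 = 0
~u → w = 0 → 4/5 = 1
(v ↔ (v → v)) → (~u → w) = 2/5 → 1 = 1
v ∧ v = 2/5 ∧ 2/5 = 2/5
v → w = 2/5 → 4/5 = 1
~(v → w) = ~1 = 0
(v ∧ v) ∧ ~(v → w) = 2/5 ∧ 0 = 0
w ↔ w = 4/5 ↔ 4/5 = 1
(w ↔ w) ∧ w = 1 ∧ 4/5 = 4/5
~v = ~2/5 = 0
u ∧ ~v = 2/5 ∧ 0 = 0
((w ↔ w) ∧ w) → (u ∧ ~v) = 4/5 → 0 = 0
((v ∧ v) ∧ ~(v → w)) → (((w ↔ w) ∧ w) → (u ∧ ~v)) = 0 → 0 = 1
((v ↔ (v → v)) → (~u → w)) ∧ (((v ∧ v) ∧ ~(v → w)) → (((w ↔ w) ∧ w) → (u ∧ ~v))) = 1 ∧ 1 = 1
((((v → (u ∧ u)) ∧ ((w → v) ↔ (v ↔ v))) ∧ ((u ∧ ~v) ∧ (u → w))) → (((u ↔ u) → ~w) ∧ (((v ↔ w) ∧ w) → (u → w)))) ↔ (((v ↔ (v → v)) → (~u → w)) ∧ (((v ∧ v) ∧ ~(v → w)) → (((w ↔ w) ∧ w) → (u ∧ ~v)))) = 1 ↔ 1 = 1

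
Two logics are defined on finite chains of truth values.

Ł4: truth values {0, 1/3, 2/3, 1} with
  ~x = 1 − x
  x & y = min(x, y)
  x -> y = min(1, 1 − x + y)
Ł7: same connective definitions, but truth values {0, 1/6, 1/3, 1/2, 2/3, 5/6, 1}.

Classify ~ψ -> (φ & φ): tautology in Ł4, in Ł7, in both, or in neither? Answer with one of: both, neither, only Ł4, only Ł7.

In Ł4: at φ = 0, ψ = 0 the value is 0 — not a tautology.
In Ł7: at φ = 0, ψ = 0 the value is 0 — not a tautology.

neither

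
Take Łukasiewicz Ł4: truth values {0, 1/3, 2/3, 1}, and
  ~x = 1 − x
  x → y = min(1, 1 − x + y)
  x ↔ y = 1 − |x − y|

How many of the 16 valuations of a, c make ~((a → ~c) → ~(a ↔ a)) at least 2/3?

13

a = 0, c = 0 ↦ 1  ≥
a = 0, c = 1/3 ↦ 1  ≥
a = 0, c = 2/3 ↦ 1  ≥
a = 0, c = 1 ↦ 1  ≥
a = 1/3, c = 0 ↦ 1  ≥
a = 1/3, c = 1/3 ↦ 1  ≥
a = 1/3, c = 2/3 ↦ 1  ≥
a = 1/3, c = 1 ↦ 2/3  ≥
a = 2/3, c = 0 ↦ 1  ≥
a = 2/3, c = 1/3 ↦ 1  ≥
a = 2/3, c = 2/3 ↦ 2/3  ≥
a = 2/3, c = 1 ↦ 1/3  <
a = 1, c = 0 ↦ 1  ≥
a = 1, c = 1/3 ↦ 2/3  ≥
a = 1, c = 2/3 ↦ 1/3  <
a = 1, c = 1 ↦ 0  <
So 13 of the 16 assignments meet the threshold.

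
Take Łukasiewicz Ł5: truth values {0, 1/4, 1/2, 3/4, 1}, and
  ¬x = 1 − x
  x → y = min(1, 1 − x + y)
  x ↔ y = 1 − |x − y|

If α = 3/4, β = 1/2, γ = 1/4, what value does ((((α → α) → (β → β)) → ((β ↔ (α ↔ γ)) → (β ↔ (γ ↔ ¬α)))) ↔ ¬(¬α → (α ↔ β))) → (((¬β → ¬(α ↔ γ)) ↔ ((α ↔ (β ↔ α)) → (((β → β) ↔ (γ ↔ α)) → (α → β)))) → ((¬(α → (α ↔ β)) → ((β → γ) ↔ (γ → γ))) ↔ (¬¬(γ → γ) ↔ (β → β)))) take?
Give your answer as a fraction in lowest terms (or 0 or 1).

α → α = 3/4 → 3/4 = 1
β → β = 1/2 → 1/2 = 1
(α → α) → (β → β) = 1 → 1 = 1
α ↔ γ = 3/4 ↔ 1/4 = 1/2
β ↔ (α ↔ γ) = 1/2 ↔ 1/2 = 1
¬α = ¬3/4 = 1/4
γ ↔ ¬α = 1/4 ↔ 1/4 = 1
β ↔ (γ ↔ ¬α) = 1/2 ↔ 1 = 1/2
(β ↔ (α ↔ γ)) → (β ↔ (γ ↔ ¬α)) = 1 → 1/2 = 1/2
((α → α) → (β → β)) → ((β ↔ (α ↔ γ)) → (β ↔ (γ ↔ ¬α))) = 1 → 1/2 = 1/2
¬α = ¬3/4 = 1/4
α ↔ β = 3/4 ↔ 1/2 = 3/4
¬α → (α ↔ β) = 1/4 → 3/4 = 1
¬(¬α → (α ↔ β)) = ¬1 = 0
(((α → α) → (β → β)) → ((β ↔ (α ↔ γ)) → (β ↔ (γ ↔ ¬α)))) ↔ ¬(¬α → (α ↔ β)) = 1/2 ↔ 0 = 1/2
¬β = ¬1/2 = 1/2
α ↔ γ = 3/4 ↔ 1/4 = 1/2
¬(α ↔ γ) = ¬1/2 = 1/2
¬β → ¬(α ↔ γ) = 1/2 → 1/2 = 1
β ↔ α = 1/2 ↔ 3/4 = 3/4
α ↔ (β ↔ α) = 3/4 ↔ 3/4 = 1
β → β = 1/2 → 1/2 = 1
γ ↔ α = 1/4 ↔ 3/4 = 1/2
(β → β) ↔ (γ ↔ α) = 1 ↔ 1/2 = 1/2
α → β = 3/4 → 1/2 = 3/4
((β → β) ↔ (γ ↔ α)) → (α → β) = 1/2 → 3/4 = 1
(α ↔ (β ↔ α)) → (((β → β) ↔ (γ ↔ α)) → (α → β)) = 1 → 1 = 1
(¬β → ¬(α ↔ γ)) ↔ ((α ↔ (β ↔ α)) → (((β → β) ↔ (γ ↔ α)) → (α → β))) = 1 ↔ 1 = 1
α ↔ β = 3/4 ↔ 1/2 = 3/4
α → (α ↔ β) = 3/4 → 3/4 = 1
¬(α → (α ↔ β)) = ¬1 = 0
β → γ = 1/2 → 1/4 = 3/4
γ → γ = 1/4 → 1/4 = 1
(β → γ) ↔ (γ → γ) = 3/4 ↔ 1 = 3/4
¬(α → (α ↔ β)) → ((β → γ) ↔ (γ → γ)) = 0 → 3/4 = 1
γ → γ = 1/4 → 1/4 = 1
¬(γ → γ) = ¬1 = 0
¬¬(γ → γ) = ¬0 = 1
β → β = 1/2 → 1/2 = 1
¬¬(γ → γ) ↔ (β → β) = 1 ↔ 1 = 1
(¬(α → (α ↔ β)) → ((β → γ) ↔ (γ → γ))) ↔ (¬¬(γ → γ) ↔ (β → β)) = 1 ↔ 1 = 1
((¬β → ¬(α ↔ γ)) ↔ ((α ↔ (β ↔ α)) → (((β → β) ↔ (γ ↔ α)) → (α → β)))) → ((¬(α → (α ↔ β)) → ((β → γ) ↔ (γ → γ))) ↔ (¬¬(γ → γ) ↔ (β → β))) = 1 → 1 = 1
((((α → α) → (β → β)) → ((β ↔ (α ↔ γ)) → (β ↔ (γ ↔ ¬α)))) ↔ ¬(¬α → (α ↔ β))) → (((¬β → ¬(α ↔ γ)) ↔ ((α ↔ (β ↔ α)) → (((β → β) ↔ (γ ↔ α)) → (α → β)))) → ((¬(α → (α ↔ β)) → ((β → γ) ↔ (γ → γ))) ↔ (¬¬(γ → γ) ↔ (β → β)))) = 1/2 → 1 = 1

1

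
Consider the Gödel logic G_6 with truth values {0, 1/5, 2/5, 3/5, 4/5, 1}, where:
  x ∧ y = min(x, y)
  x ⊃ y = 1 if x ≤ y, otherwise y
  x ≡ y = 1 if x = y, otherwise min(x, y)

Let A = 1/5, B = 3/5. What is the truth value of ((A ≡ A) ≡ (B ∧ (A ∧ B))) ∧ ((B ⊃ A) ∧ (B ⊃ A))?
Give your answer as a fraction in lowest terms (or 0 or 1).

A ≡ A = 1/5 ≡ 1/5 = 1
A ∧ B = 1/5 ∧ 3/5 = 1/5
B ∧ (A ∧ B) = 3/5 ∧ 1/5 = 1/5
(A ≡ A) ≡ (B ∧ (A ∧ B)) = 1 ≡ 1/5 = 1/5
B ⊃ A = 3/5 ⊃ 1/5 = 1/5
B ⊃ A = 3/5 ⊃ 1/5 = 1/5
(B ⊃ A) ∧ (B ⊃ A) = 1/5 ∧ 1/5 = 1/5
((A ≡ A) ≡ (B ∧ (A ∧ B))) ∧ ((B ⊃ A) ∧ (B ⊃ A)) = 1/5 ∧ 1/5 = 1/5

1/5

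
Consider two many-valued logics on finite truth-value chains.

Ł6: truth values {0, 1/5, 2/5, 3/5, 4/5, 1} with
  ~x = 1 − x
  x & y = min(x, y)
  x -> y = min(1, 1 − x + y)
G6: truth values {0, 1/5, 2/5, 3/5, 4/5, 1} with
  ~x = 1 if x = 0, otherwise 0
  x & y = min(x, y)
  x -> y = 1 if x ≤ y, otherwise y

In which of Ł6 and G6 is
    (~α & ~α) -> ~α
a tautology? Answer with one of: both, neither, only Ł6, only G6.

both

In Ł6: every assignment gives 1 — tautology.
In G6: every assignment gives 1 — tautology.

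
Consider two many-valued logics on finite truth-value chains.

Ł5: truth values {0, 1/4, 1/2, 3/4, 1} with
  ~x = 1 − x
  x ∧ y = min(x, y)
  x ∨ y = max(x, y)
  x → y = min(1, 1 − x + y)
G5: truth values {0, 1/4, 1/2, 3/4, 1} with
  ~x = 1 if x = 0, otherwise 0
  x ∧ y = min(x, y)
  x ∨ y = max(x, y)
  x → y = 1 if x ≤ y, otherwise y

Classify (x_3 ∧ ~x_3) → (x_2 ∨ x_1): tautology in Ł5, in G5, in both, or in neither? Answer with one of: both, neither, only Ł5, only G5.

In Ł5: at x_1 = 0, x_2 = 0, x_3 = 1/4 the value is 3/4 — not a tautology.
In G5: every assignment gives 1 — tautology.

only G5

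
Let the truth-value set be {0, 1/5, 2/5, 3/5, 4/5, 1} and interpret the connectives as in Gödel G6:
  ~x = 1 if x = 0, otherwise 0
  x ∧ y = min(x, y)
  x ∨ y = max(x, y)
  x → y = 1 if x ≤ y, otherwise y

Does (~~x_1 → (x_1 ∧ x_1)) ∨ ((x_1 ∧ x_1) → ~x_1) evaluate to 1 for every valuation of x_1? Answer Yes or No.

Counterexample: take x_1 = 1/5.
~x_1 = ~1/5 = 0
~~x_1 = ~0 = 1
x_1 ∧ x_1 = 1/5 ∧ 1/5 = 1/5
~~x_1 → (x_1 ∧ x_1) = 1 → 1/5 = 1/5
x_1 ∧ x_1 = 1/5 ∧ 1/5 = 1/5
~x_1 = ~1/5 = 0
(x_1 ∧ x_1) → ~x_1 = 1/5 → 0 = 0
(~~x_1 → (x_1 ∧ x_1)) ∨ ((x_1 ∧ x_1) → ~x_1) = 1/5 ∨ 0 = 1/5
This gives 1/5 ≠ 1.

No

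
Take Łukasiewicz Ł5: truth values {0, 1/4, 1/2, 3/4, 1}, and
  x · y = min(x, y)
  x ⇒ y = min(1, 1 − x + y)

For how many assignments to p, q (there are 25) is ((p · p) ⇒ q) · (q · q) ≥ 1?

5

value 1: 5 assignments (counts)
value 3/4: 5 assignments
value 1/2: 5 assignments
value 1/4: 5 assignments
value 0: 5 assignments
So 5 of the 25 assignments meet the threshold.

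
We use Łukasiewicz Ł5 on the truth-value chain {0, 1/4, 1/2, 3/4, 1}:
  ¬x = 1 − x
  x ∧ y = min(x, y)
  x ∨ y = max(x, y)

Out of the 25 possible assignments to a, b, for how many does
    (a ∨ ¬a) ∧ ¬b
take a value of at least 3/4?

8

value 1: 2 assignments (counts)
value 3/4: 6 assignments (counts)
value 1/2: 7 assignments
value 1/4: 5 assignments
value 0: 5 assignments
So 8 of the 25 assignments meet the threshold.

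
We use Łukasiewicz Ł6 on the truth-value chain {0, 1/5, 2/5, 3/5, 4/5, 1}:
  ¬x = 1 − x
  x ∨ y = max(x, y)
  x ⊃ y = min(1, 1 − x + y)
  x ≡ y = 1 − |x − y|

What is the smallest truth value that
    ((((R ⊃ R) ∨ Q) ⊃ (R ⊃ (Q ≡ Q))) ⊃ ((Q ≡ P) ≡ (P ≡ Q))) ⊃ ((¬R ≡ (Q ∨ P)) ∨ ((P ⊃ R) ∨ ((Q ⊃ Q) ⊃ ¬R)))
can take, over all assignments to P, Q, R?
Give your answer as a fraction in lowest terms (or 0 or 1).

Take P = 4/5, Q = 1, R = 2/5:
R ⊃ R = 2/5 ⊃ 2/5 = 1
(R ⊃ R) ∨ Q = 1 ∨ 1 = 1
Q ≡ Q = 1 ≡ 1 = 1
R ⊃ (Q ≡ Q) = 2/5 ⊃ 1 = 1
((R ⊃ R) ∨ Q) ⊃ (R ⊃ (Q ≡ Q)) = 1 ⊃ 1 = 1
Q ≡ P = 1 ≡ 4/5 = 4/5
P ≡ Q = 4/5 ≡ 1 = 4/5
(Q ≡ P) ≡ (P ≡ Q) = 4/5 ≡ 4/5 = 1
(((R ⊃ R) ∨ Q) ⊃ (R ⊃ (Q ≡ Q))) ⊃ ((Q ≡ P) ≡ (P ≡ Q)) = 1 ⊃ 1 = 1
¬R = ¬2/5 = 3/5
Q ∨ P = 1 ∨ 4/5 = 1
¬R ≡ (Q ∨ P) = 3/5 ≡ 1 = 3/5
P ⊃ R = 4/5 ⊃ 2/5 = 3/5
Q ⊃ Q = 1 ⊃ 1 = 1
¬R = ¬2/5 = 3/5
(Q ⊃ Q) ⊃ ¬R = 1 ⊃ 3/5 = 3/5
(P ⊃ R) ∨ ((Q ⊃ Q) ⊃ ¬R) = 3/5 ∨ 3/5 = 3/5
(¬R ≡ (Q ∨ P)) ∨ ((P ⊃ R) ∨ ((Q ⊃ Q) ⊃ ¬R)) = 3/5 ∨ 3/5 = 3/5
((((R ⊃ R) ∨ Q) ⊃ (R ⊃ (Q ≡ Q))) ⊃ ((Q ≡ P) ≡ (P ≡ Q))) ⊃ ((¬R ≡ (Q ∨ P)) ∨ ((P ⊃ R) ∨ ((Q ⊃ Q) ⊃ ¬R))) = 1 ⊃ 3/5 = 3/5
No assignment yields a value below 3/5, so this is the minimum.

3/5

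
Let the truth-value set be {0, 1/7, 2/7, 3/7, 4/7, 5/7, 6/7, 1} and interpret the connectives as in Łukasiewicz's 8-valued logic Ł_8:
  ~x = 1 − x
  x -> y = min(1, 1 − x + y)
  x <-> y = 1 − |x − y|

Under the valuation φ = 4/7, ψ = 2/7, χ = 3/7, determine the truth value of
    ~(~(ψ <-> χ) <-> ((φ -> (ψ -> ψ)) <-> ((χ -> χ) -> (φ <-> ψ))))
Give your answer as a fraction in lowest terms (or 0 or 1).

ψ <-> χ = 2/7 <-> 3/7 = 6/7
~(ψ <-> χ) = ~6/7 = 1/7
ψ -> ψ = 2/7 -> 2/7 = 1
φ -> (ψ -> ψ) = 4/7 -> 1 = 1
χ -> χ = 3/7 -> 3/7 = 1
φ <-> ψ = 4/7 <-> 2/7 = 5/7
(χ -> χ) -> (φ <-> ψ) = 1 -> 5/7 = 5/7
(φ -> (ψ -> ψ)) <-> ((χ -> χ) -> (φ <-> ψ)) = 1 <-> 5/7 = 5/7
~(ψ <-> χ) <-> ((φ -> (ψ -> ψ)) <-> ((χ -> χ) -> (φ <-> ψ))) = 1/7 <-> 5/7 = 3/7
~(~(ψ <-> χ) <-> ((φ -> (ψ -> ψ)) <-> ((χ -> χ) -> (φ <-> ψ)))) = ~3/7 = 4/7

4/7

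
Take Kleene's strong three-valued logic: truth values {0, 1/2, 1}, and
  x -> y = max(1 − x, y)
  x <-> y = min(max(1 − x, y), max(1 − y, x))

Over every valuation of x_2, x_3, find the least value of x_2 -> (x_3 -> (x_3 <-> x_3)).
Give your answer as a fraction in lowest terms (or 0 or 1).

1/2

Take x_2 = 1/2, x_3 = 1/2:
x_3 <-> x_3 = 1/2 <-> 1/2 = 1/2
x_3 -> (x_3 <-> x_3) = 1/2 -> 1/2 = 1/2
x_2 -> (x_3 -> (x_3 <-> x_3)) = 1/2 -> 1/2 = 1/2
No assignment yields a value below 1/2, so this is the minimum.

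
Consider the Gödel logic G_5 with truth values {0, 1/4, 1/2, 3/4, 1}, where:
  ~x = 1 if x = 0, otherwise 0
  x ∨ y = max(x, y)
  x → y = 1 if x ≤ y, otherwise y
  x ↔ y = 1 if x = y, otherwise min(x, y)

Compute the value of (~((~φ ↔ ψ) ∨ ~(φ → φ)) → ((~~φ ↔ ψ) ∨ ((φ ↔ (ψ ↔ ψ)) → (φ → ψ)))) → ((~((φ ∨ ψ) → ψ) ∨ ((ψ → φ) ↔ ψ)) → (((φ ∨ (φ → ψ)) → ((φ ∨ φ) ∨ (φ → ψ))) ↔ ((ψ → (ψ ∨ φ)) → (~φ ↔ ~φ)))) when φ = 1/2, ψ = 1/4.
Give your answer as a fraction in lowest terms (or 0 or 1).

~φ = ~1/2 = 0
~φ ↔ ψ = 0 ↔ 1/4 = 0
φ → φ = 1/2 → 1/2 = 1
~(φ → φ) = ~1 = 0
(~φ ↔ ψ) ∨ ~(φ → φ) = 0 ∨ 0 = 0
~((~φ ↔ ψ) ∨ ~(φ → φ)) = ~0 = 1
~φ = ~1/2 = 0
~~φ = ~0 = 1
~~φ ↔ ψ = 1 ↔ 1/4 = 1/4
ψ ↔ ψ = 1/4 ↔ 1/4 = 1
φ ↔ (ψ ↔ ψ) = 1/2 ↔ 1 = 1/2
φ → ψ = 1/2 → 1/4 = 1/4
(φ ↔ (ψ ↔ ψ)) → (φ → ψ) = 1/2 → 1/4 = 1/4
(~~φ ↔ ψ) ∨ ((φ ↔ (ψ ↔ ψ)) → (φ → ψ)) = 1/4 ∨ 1/4 = 1/4
~((~φ ↔ ψ) ∨ ~(φ → φ)) → ((~~φ ↔ ψ) ∨ ((φ ↔ (ψ ↔ ψ)) → (φ → ψ))) = 1 → 1/4 = 1/4
φ ∨ ψ = 1/2 ∨ 1/4 = 1/2
(φ ∨ ψ) → ψ = 1/2 → 1/4 = 1/4
~((φ ∨ ψ) → ψ) = ~1/4 = 0
ψ → φ = 1/4 → 1/2 = 1
(ψ → φ) ↔ ψ = 1 ↔ 1/4 = 1/4
~((φ ∨ ψ) → ψ) ∨ ((ψ → φ) ↔ ψ) = 0 ∨ 1/4 = 1/4
φ → ψ = 1/2 → 1/4 = 1/4
φ ∨ (φ → ψ) = 1/2 ∨ 1/4 = 1/2
φ ∨ φ = 1/2 ∨ 1/2 = 1/2
φ → ψ = 1/2 → 1/4 = 1/4
(φ ∨ φ) ∨ (φ → ψ) = 1/2 ∨ 1/4 = 1/2
(φ ∨ (φ → ψ)) → ((φ ∨ φ) ∨ (φ → ψ)) = 1/2 → 1/2 = 1
ψ ∨ φ = 1/4 ∨ 1/2 = 1/2
ψ → (ψ ∨ φ) = 1/4 → 1/2 = 1
~φ = ~1/2 = 0
~φ = ~1/2 = 0
~φ ↔ ~φ = 0 ↔ 0 = 1
(ψ → (ψ ∨ φ)) → (~φ ↔ ~φ) = 1 → 1 = 1
((φ ∨ (φ → ψ)) → ((φ ∨ φ) ∨ (φ → ψ))) ↔ ((ψ → (ψ ∨ φ)) → (~φ ↔ ~φ)) = 1 ↔ 1 = 1
(~((φ ∨ ψ) → ψ) ∨ ((ψ → φ) ↔ ψ)) → (((φ ∨ (φ → ψ)) → ((φ ∨ φ) ∨ (φ → ψ))) ↔ ((ψ → (ψ ∨ φ)) → (~φ ↔ ~φ))) = 1/4 → 1 = 1
(~((~φ ↔ ψ) ∨ ~(φ → φ)) → ((~~φ ↔ ψ) ∨ ((φ ↔ (ψ ↔ ψ)) → (φ → ψ)))) → ((~((φ ∨ ψ) → ψ) ∨ ((ψ → φ) ↔ ψ)) → (((φ ∨ (φ → ψ)) → ((φ ∨ φ) ∨ (φ → ψ))) ↔ ((ψ → (ψ ∨ φ)) → (~φ ↔ ~φ)))) = 1/4 → 1 = 1

1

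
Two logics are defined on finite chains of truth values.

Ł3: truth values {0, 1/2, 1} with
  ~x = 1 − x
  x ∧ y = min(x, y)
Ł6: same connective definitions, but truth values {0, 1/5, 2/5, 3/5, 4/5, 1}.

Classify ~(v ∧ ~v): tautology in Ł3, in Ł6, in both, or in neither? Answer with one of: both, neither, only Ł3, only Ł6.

neither

In Ł3: at v = 1/2 the value is 1/2 — not a tautology.
In Ł6: at v = 1/5 the value is 4/5 — not a tautology.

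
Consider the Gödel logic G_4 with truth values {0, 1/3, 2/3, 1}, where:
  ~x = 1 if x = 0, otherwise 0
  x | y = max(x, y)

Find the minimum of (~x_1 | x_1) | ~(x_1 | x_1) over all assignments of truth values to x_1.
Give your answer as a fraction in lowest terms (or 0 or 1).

1/3

Take x_1 = 1/3:
~x_1 = ~1/3 = 0
~x_1 | x_1 = 0 | 1/3 = 1/3
x_1 | x_1 = 1/3 | 1/3 = 1/3
~(x_1 | x_1) = ~1/3 = 0
(~x_1 | x_1) | ~(x_1 | x_1) = 1/3 | 0 = 1/3
No assignment yields a value below 1/3, so this is the minimum.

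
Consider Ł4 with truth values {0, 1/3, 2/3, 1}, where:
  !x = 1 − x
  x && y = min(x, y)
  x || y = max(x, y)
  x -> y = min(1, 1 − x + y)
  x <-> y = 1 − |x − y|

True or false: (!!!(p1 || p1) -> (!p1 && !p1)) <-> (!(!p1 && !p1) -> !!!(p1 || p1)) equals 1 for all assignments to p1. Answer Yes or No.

Counterexample: take p1 = 2/3.
p1 || p1 = 2/3 || 2/3 = 2/3
!(p1 || p1) = !2/3 = 1/3
!!(p1 || p1) = !1/3 = 2/3
!!!(p1 || p1) = !2/3 = 1/3
!p1 = !2/3 = 1/3
!p1 = !2/3 = 1/3
!p1 && !p1 = 1/3 && 1/3 = 1/3
!!!(p1 || p1) -> (!p1 && !p1) = 1/3 -> 1/3 = 1
!p1 = !2/3 = 1/3
!p1 = !2/3 = 1/3
!p1 && !p1 = 1/3 && 1/3 = 1/3
!(!p1 && !p1) = !1/3 = 2/3
p1 || p1 = 2/3 || 2/3 = 2/3
!(p1 || p1) = !2/3 = 1/3
!!(p1 || p1) = !1/3 = 2/3
!!!(p1 || p1) = !2/3 = 1/3
!(!p1 && !p1) -> !!!(p1 || p1) = 2/3 -> 1/3 = 2/3
(!!!(p1 || p1) -> (!p1 && !p1)) <-> (!(!p1 && !p1) -> !!!(p1 || p1)) = 1 <-> 2/3 = 2/3
This gives 2/3 ≠ 1.

No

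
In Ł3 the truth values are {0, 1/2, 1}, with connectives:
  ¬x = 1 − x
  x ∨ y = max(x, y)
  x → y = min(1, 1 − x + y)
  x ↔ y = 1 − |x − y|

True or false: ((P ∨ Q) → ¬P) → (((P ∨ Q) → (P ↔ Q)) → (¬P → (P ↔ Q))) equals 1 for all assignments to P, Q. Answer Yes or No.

No

Counterexample: take P = 0, Q = 1/2.
P ∨ Q = 0 ∨ 1/2 = 1/2
¬P = ¬0 = 1
(P ∨ Q) → ¬P = 1/2 → 1 = 1
P ∨ Q = 0 ∨ 1/2 = 1/2
P ↔ Q = 0 ↔ 1/2 = 1/2
(P ∨ Q) → (P ↔ Q) = 1/2 → 1/2 = 1
¬P = ¬0 = 1
P ↔ Q = 0 ↔ 1/2 = 1/2
¬P → (P ↔ Q) = 1 → 1/2 = 1/2
((P ∨ Q) → (P ↔ Q)) → (¬P → (P ↔ Q)) = 1 → 1/2 = 1/2
((P ∨ Q) → ¬P) → (((P ∨ Q) → (P ↔ Q)) → (¬P → (P ↔ Q))) = 1 → 1/2 = 1/2
This gives 1/2 ≠ 1.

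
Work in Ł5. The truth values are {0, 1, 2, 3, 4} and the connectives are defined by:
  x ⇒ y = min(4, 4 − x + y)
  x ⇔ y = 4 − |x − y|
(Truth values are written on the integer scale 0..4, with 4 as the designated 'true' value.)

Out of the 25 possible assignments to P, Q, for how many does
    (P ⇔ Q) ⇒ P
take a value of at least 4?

value 4: 13 assignments (counts)
value 3: 5 assignments
value 2: 4 assignments
value 1: 2 assignments
value 0: 1 assignment
So 13 of the 25 assignments meet the threshold.

13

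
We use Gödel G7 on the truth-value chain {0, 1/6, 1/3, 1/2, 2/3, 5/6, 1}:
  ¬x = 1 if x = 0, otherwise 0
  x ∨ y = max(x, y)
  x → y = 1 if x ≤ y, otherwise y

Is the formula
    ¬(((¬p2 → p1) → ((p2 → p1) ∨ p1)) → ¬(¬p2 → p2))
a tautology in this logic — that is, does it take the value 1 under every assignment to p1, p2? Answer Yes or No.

No

Counterexample: take p1 = 0, p2 = 0.
¬p2 = ¬0 = 1
¬p2 → p1 = 1 → 0 = 0
p2 → p1 = 0 → 0 = 1
(p2 → p1) ∨ p1 = 1 ∨ 0 = 1
(¬p2 → p1) → ((p2 → p1) ∨ p1) = 0 → 1 = 1
¬p2 = ¬0 = 1
¬p2 → p2 = 1 → 0 = 0
¬(¬p2 → p2) = ¬0 = 1
((¬p2 → p1) → ((p2 → p1) ∨ p1)) → ¬(¬p2 → p2) = 1 → 1 = 1
¬(((¬p2 → p1) → ((p2 → p1) ∨ p1)) → ¬(¬p2 → p2)) = ¬1 = 0
This gives 0 ≠ 1.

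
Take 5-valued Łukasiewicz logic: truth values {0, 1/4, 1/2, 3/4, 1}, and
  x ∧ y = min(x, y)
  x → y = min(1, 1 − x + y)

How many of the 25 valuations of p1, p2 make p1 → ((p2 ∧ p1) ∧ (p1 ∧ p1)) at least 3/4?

19

value 1: 15 assignments (counts)
value 3/4: 4 assignments (counts)
value 1/2: 3 assignments
value 1/4: 2 assignments
value 0: 1 assignment
So 19 of the 25 assignments meet the threshold.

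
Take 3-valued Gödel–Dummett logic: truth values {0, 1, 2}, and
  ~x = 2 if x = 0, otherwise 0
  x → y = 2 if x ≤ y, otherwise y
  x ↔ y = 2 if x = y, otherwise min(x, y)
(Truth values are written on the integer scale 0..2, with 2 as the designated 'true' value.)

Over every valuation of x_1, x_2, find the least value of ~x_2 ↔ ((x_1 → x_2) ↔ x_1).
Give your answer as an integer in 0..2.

Take x_1 = 0, x_2 = 0:
~x_2 = ~0 = 2
x_1 → x_2 = 0 → 0 = 2
(x_1 → x_2) ↔ x_1 = 2 ↔ 0 = 0
~x_2 ↔ ((x_1 → x_2) ↔ x_1) = 2 ↔ 0 = 0
No assignment yields a value below 0, so this is the minimum.

0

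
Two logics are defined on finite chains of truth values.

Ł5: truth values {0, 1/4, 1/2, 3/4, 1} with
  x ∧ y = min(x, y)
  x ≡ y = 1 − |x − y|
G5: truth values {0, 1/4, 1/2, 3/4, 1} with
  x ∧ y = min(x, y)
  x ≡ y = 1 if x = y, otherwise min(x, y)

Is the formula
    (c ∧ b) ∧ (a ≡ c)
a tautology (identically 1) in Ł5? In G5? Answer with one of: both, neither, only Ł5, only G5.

In Ł5: at a = 0, b = 0, c = 0 the value is 0 — not a tautology.
In G5: at a = 0, b = 0, c = 0 the value is 0 — not a tautology.

neither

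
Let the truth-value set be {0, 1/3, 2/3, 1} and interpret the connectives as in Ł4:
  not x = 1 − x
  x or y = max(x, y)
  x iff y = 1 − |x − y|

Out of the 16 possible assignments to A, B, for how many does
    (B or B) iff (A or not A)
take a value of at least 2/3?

10

A = 0, B = 0 ↦ 0  <
A = 0, B = 1/3 ↦ 1/3  <
A = 0, B = 2/3 ↦ 2/3  ≥
A = 0, B = 1 ↦ 1  ≥
A = 1/3, B = 0 ↦ 1/3  <
A = 1/3, B = 1/3 ↦ 2/3  ≥
A = 1/3, B = 2/3 ↦ 1  ≥
A = 1/3, B = 1 ↦ 2/3  ≥
A = 2/3, B = 0 ↦ 1/3  <
A = 2/3, B = 1/3 ↦ 2/3  ≥
A = 2/3, B = 2/3 ↦ 1  ≥
A = 2/3, B = 1 ↦ 2/3  ≥
A = 1, B = 0 ↦ 0  <
A = 1, B = 1/3 ↦ 1/3  <
A = 1, B = 2/3 ↦ 2/3  ≥
A = 1, B = 1 ↦ 1  ≥
So 10 of the 16 assignments meet the threshold.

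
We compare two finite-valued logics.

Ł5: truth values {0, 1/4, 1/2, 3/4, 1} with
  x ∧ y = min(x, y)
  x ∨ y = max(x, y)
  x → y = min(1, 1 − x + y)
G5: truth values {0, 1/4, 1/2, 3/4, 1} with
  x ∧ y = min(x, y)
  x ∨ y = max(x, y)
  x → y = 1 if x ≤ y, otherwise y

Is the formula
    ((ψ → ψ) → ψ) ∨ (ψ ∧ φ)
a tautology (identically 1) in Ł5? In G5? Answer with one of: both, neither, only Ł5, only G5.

In Ł5: at φ = 0, ψ = 0 the value is 0 — not a tautology.
In G5: at φ = 0, ψ = 0 the value is 0 — not a tautology.

neither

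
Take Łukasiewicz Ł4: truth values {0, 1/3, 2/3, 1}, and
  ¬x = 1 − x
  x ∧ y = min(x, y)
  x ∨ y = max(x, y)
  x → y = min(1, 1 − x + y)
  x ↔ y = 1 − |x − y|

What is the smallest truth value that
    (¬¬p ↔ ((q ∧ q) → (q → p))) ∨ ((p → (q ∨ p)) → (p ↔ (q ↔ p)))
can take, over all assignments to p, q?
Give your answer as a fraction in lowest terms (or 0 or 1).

Take p = 0, q = 0:
¬p = ¬0 = 1
¬¬p = ¬1 = 0
q ∧ q = 0 ∧ 0 = 0
q → p = 0 → 0 = 1
(q ∧ q) → (q → p) = 0 → 1 = 1
¬¬p ↔ ((q ∧ q) → (q → p)) = 0 ↔ 1 = 0
q ∨ p = 0 ∨ 0 = 0
p → (q ∨ p) = 0 → 0 = 1
q ↔ p = 0 ↔ 0 = 1
p ↔ (q ↔ p) = 0 ↔ 1 = 0
(p → (q ∨ p)) → (p ↔ (q ↔ p)) = 1 → 0 = 0
(¬¬p ↔ ((q ∧ q) → (q → p))) ∨ ((p → (q ∨ p)) → (p ↔ (q ↔ p))) = 0 ∨ 0 = 0
No assignment yields a value below 0, so this is the minimum.

0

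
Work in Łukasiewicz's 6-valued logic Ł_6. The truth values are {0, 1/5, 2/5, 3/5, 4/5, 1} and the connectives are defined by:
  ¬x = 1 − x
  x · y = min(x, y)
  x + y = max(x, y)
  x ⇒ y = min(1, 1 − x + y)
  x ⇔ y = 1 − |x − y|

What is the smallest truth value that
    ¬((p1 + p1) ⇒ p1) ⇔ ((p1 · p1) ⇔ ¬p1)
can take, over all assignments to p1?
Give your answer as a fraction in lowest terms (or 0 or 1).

1/5

Take p1 = 2/5:
p1 + p1 = 2/5 + 2/5 = 2/5
(p1 + p1) ⇒ p1 = 2/5 ⇒ 2/5 = 1
¬((p1 + p1) ⇒ p1) = ¬1 = 0
p1 · p1 = 2/5 · 2/5 = 2/5
¬p1 = ¬2/5 = 3/5
(p1 · p1) ⇔ ¬p1 = 2/5 ⇔ 3/5 = 4/5
¬((p1 + p1) ⇒ p1) ⇔ ((p1 · p1) ⇔ ¬p1) = 0 ⇔ 4/5 = 1/5
No assignment yields a value below 1/5, so this is the minimum.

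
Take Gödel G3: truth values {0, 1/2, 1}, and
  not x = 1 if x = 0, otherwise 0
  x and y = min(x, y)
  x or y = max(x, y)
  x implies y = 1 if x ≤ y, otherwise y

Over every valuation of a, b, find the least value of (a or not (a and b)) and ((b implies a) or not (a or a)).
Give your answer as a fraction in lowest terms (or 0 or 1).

Take a = 1/2, b = 1/2:
a and b = 1/2 and 1/2 = 1/2
not (a and b) = not 1/2 = 0
a or not (a and b) = 1/2 or 0 = 1/2
b implies a = 1/2 implies 1/2 = 1
a or a = 1/2 or 1/2 = 1/2
not (a or a) = not 1/2 = 0
(b implies a) or not (a or a) = 1 or 0 = 1
(a or not (a and b)) and ((b implies a) or not (a or a)) = 1/2 and 1 = 1/2
No assignment yields a value below 1/2, so this is the minimum.

1/2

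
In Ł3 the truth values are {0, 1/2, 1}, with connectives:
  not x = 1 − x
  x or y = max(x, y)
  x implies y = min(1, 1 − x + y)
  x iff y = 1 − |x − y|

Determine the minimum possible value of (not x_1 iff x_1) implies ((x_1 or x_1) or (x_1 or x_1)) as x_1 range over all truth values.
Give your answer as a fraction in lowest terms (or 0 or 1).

1/2

Take x_1 = 1/2:
not x_1 = not 1/2 = 1/2
not x_1 iff x_1 = 1/2 iff 1/2 = 1
x_1 or x_1 = 1/2 or 1/2 = 1/2
x_1 or x_1 = 1/2 or 1/2 = 1/2
(x_1 or x_1) or (x_1 or x_1) = 1/2 or 1/2 = 1/2
(not x_1 iff x_1) implies ((x_1 or x_1) or (x_1 or x_1)) = 1 implies 1/2 = 1/2
No assignment yields a value below 1/2, so this is the minimum.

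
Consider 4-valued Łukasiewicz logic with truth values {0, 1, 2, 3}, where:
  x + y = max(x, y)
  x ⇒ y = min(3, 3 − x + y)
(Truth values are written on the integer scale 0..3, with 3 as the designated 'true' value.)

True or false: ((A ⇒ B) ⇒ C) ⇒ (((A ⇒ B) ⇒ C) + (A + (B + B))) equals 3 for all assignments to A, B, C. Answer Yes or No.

Yes

At A = 2, B = 1, C = 3, for instance:
A ⇒ B = 2 ⇒ 1 = 2
(A ⇒ B) ⇒ C = 2 ⇒ 3 = 3
B + B = 1 + 1 = 1
A + (B + B) = 2 + 1 = 2
((A ⇒ B) ⇒ C) + (A + (B + B)) = 3 + 2 = 3
((A ⇒ B) ⇒ C) ⇒ (((A ⇒ B) ⇒ C) + (A + (B + B))) = 3 ⇒ 3 = 3
and checking the remaining 63 assignments likewise gives ≥ 3 in every case.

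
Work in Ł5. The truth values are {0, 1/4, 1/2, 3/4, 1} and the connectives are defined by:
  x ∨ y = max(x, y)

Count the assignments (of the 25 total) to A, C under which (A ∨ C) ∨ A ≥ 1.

value 1: 9 assignments (counts)
value 3/4: 7 assignments
value 1/2: 5 assignments
value 1/4: 3 assignments
value 0: 1 assignment
So 9 of the 25 assignments meet the threshold.

9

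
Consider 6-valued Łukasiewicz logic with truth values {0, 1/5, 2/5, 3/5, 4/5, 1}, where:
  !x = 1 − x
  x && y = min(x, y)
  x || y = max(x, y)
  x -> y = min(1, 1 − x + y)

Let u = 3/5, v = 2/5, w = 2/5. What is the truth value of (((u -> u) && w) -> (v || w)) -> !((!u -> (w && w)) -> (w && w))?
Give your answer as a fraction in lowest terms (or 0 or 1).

3/5

u -> u = 3/5 -> 3/5 = 1
(u -> u) && w = 1 && 2/5 = 2/5
v || w = 2/5 || 2/5 = 2/5
((u -> u) && w) -> (v || w) = 2/5 -> 2/5 = 1
!u = !3/5 = 2/5
w && w = 2/5 && 2/5 = 2/5
!u -> (w && w) = 2/5 -> 2/5 = 1
w && w = 2/5 && 2/5 = 2/5
(!u -> (w && w)) -> (w && w) = 1 -> 2/5 = 2/5
!((!u -> (w && w)) -> (w && w)) = !2/5 = 3/5
(((u -> u) && w) -> (v || w)) -> !((!u -> (w && w)) -> (w && w)) = 1 -> 3/5 = 3/5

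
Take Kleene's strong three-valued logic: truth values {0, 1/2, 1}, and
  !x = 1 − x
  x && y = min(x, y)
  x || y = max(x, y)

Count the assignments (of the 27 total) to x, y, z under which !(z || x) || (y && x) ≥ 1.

6

value 1: 6 assignments (counts)
value 1/2: 14 assignments
value 0: 7 assignments
So 6 of the 27 assignments meet the threshold.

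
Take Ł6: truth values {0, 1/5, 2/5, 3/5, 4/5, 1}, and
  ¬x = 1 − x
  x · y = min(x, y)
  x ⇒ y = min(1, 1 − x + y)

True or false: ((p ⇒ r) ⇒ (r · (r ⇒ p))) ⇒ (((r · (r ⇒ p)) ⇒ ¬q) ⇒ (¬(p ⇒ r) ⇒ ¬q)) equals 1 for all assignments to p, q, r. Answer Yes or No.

Counterexample: take p = 3/5, q = 1, r = 0.
p ⇒ r = 3/5 ⇒ 0 = 2/5
r ⇒ p = 0 ⇒ 3/5 = 1
r · (r ⇒ p) = 0 · 1 = 0
(p ⇒ r) ⇒ (r · (r ⇒ p)) = 2/5 ⇒ 0 = 3/5
r ⇒ p = 0 ⇒ 3/5 = 1
r · (r ⇒ p) = 0 · 1 = 0
¬q = ¬1 = 0
(r · (r ⇒ p)) ⇒ ¬q = 0 ⇒ 0 = 1
p ⇒ r = 3/5 ⇒ 0 = 2/5
¬(p ⇒ r) = ¬2/5 = 3/5
¬q = ¬1 = 0
¬(p ⇒ r) ⇒ ¬q = 3/5 ⇒ 0 = 2/5
((r · (r ⇒ p)) ⇒ ¬q) ⇒ (¬(p ⇒ r) ⇒ ¬q) = 1 ⇒ 2/5 = 2/5
((p ⇒ r) ⇒ (r · (r ⇒ p))) ⇒ (((r · (r ⇒ p)) ⇒ ¬q) ⇒ (¬(p ⇒ r) ⇒ ¬q)) = 3/5 ⇒ 2/5 = 4/5
This gives 4/5 ≠ 1.

No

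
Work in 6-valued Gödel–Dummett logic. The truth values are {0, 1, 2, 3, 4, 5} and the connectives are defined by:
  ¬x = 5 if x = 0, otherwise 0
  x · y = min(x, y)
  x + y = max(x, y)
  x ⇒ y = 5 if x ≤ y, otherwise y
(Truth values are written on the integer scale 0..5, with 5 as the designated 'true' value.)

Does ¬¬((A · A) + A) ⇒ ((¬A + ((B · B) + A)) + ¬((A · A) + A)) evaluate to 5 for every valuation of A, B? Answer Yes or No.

No

Counterexample: take A = 1, B = 0.
A · A = 1 · 1 = 1
(A · A) + A = 1 + 1 = 1
¬((A · A) + A) = ¬1 = 0
¬¬((A · A) + A) = ¬0 = 5
¬A = ¬1 = 0
B · B = 0 · 0 = 0
(B · B) + A = 0 + 1 = 1
¬A + ((B · B) + A) = 0 + 1 = 1
(¬A + ((B · B) + A)) + ¬((A · A) + A) = 1 + 0 = 1
¬¬((A · A) + A) ⇒ ((¬A + ((B · B) + A)) + ¬((A · A) + A)) = 5 ⇒ 1 = 1
This gives 1 ≠ 5.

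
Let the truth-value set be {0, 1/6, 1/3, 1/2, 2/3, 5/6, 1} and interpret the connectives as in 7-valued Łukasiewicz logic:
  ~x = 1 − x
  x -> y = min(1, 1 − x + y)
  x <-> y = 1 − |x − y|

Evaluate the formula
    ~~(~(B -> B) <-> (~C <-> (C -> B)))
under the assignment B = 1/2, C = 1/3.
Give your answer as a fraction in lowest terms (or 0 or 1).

B -> B = 1/2 -> 1/2 = 1
~(B -> B) = ~1 = 0
~C = ~1/3 = 2/3
C -> B = 1/3 -> 1/2 = 1
~C <-> (C -> B) = 2/3 <-> 1 = 2/3
~(B -> B) <-> (~C <-> (C -> B)) = 0 <-> 2/3 = 1/3
~(~(B -> B) <-> (~C <-> (C -> B))) = ~1/3 = 2/3
~~(~(B -> B) <-> (~C <-> (C -> B))) = ~2/3 = 1/3

1/3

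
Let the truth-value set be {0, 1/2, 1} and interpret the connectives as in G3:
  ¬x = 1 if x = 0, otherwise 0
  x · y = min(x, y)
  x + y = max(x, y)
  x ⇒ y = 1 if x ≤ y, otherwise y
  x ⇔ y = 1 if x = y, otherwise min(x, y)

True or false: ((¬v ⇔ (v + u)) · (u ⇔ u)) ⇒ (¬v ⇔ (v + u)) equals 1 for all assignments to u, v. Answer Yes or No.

u = 0, v = 0 ↦ 1
u = 0, v = 1/2 ↦ 1
u = 0, v = 1 ↦ 1
u = 1/2, v = 0 ↦ 1
u = 1/2, v = 1/2 ↦ 1
u = 1/2, v = 1 ↦ 1
u = 1, v = 0 ↦ 1
u = 1, v = 1/2 ↦ 1
u = 1, v = 1 ↦ 1
Every assignment gives a value ≥ 1.

Yes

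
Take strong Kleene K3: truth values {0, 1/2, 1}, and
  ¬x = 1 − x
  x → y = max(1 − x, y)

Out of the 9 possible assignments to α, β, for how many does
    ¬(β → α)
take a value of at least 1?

α = 0, β = 0 ↦ 0  <
α = 0, β = 1/2 ↦ 1/2  <
α = 0, β = 1 ↦ 1  ≥
α = 1/2, β = 0 ↦ 0  <
α = 1/2, β = 1/2 ↦ 1/2  <
α = 1/2, β = 1 ↦ 1/2  <
α = 1, β = 0 ↦ 0  <
α = 1, β = 1/2 ↦ 0  <
α = 1, β = 1 ↦ 0  <
So 1 of the 9 assignments meets the threshold.

1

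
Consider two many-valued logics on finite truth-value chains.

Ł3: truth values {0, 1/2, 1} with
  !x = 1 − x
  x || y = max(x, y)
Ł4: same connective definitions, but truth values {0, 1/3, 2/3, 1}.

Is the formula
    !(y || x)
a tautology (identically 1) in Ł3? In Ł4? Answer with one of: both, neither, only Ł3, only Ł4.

neither

In Ł3: at x = 0, y = 1/2 the value is 1/2 — not a tautology.
In Ł4: at x = 0, y = 1/3 the value is 2/3 — not a tautology.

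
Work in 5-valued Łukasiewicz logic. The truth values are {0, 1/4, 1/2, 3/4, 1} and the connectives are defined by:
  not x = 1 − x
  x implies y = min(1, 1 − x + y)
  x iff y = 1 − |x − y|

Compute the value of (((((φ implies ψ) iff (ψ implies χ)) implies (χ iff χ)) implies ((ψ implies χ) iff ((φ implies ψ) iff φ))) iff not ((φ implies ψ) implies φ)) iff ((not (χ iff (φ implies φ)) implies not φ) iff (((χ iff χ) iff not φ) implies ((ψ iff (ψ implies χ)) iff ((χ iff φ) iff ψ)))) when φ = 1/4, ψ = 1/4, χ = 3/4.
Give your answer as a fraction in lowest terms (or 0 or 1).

φ implies ψ = 1/4 implies 1/4 = 1
ψ implies χ = 1/4 implies 3/4 = 1
(φ implies ψ) iff (ψ implies χ) = 1 iff 1 = 1
χ iff χ = 3/4 iff 3/4 = 1
((φ implies ψ) iff (ψ implies χ)) implies (χ iff χ) = 1 implies 1 = 1
ψ implies χ = 1/4 implies 3/4 = 1
φ implies ψ = 1/4 implies 1/4 = 1
(φ implies ψ) iff φ = 1 iff 1/4 = 1/4
(ψ implies χ) iff ((φ implies ψ) iff φ) = 1 iff 1/4 = 1/4
(((φ implies ψ) iff (ψ implies χ)) implies (χ iff χ)) implies ((ψ implies χ) iff ((φ implies ψ) iff φ)) = 1 implies 1/4 = 1/4
φ implies ψ = 1/4 implies 1/4 = 1
(φ implies ψ) implies φ = 1 implies 1/4 = 1/4
not ((φ implies ψ) implies φ) = not 1/4 = 3/4
((((φ implies ψ) iff (ψ implies χ)) implies (χ iff χ)) implies ((ψ implies χ) iff ((φ implies ψ) iff φ))) iff not ((φ implies ψ) implies φ) = 1/4 iff 3/4 = 1/2
φ implies φ = 1/4 implies 1/4 = 1
χ iff (φ implies φ) = 3/4 iff 1 = 3/4
not (χ iff (φ implies φ)) = not 3/4 = 1/4
not φ = not 1/4 = 3/4
not (χ iff (φ implies φ)) implies not φ = 1/4 implies 3/4 = 1
χ iff χ = 3/4 iff 3/4 = 1
not φ = not 1/4 = 3/4
(χ iff χ) iff not φ = 1 iff 3/4 = 3/4
ψ implies χ = 1/4 implies 3/4 = 1
ψ iff (ψ implies χ) = 1/4 iff 1 = 1/4
χ iff φ = 3/4 iff 1/4 = 1/2
(χ iff φ) iff ψ = 1/2 iff 1/4 = 3/4
(ψ iff (ψ implies χ)) iff ((χ iff φ) iff ψ) = 1/4 iff 3/4 = 1/2
((χ iff χ) iff not φ) implies ((ψ iff (ψ implies χ)) iff ((χ iff φ) iff ψ)) = 3/4 implies 1/2 = 3/4
(not (χ iff (φ implies φ)) implies not φ) iff (((χ iff χ) iff not φ) implies ((ψ iff (ψ implies χ)) iff ((χ iff φ) iff ψ))) = 1 iff 3/4 = 3/4
(((((φ implies ψ) iff (ψ implies χ)) implies (χ iff χ)) implies ((ψ implies χ) iff ((φ implies ψ) iff φ))) iff not ((φ implies ψ) implies φ)) iff ((not (χ iff (φ implies φ)) implies not φ) iff (((χ iff χ) iff not φ) implies ((ψ iff (ψ implies χ)) iff ((χ iff φ) iff ψ)))) = 1/2 iff 3/4 = 3/4

3/4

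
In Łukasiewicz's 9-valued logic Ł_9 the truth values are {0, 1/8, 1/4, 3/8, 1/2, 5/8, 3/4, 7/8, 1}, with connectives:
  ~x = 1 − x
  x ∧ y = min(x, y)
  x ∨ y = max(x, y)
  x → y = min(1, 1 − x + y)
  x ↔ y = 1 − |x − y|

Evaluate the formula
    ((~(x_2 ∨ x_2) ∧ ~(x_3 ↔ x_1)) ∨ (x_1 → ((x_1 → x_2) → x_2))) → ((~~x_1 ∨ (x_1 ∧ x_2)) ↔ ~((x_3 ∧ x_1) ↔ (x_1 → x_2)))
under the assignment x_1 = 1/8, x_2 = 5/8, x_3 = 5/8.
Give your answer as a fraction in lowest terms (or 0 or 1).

x_2 ∨ x_2 = 5/8 ∨ 5/8 = 5/8
~(x_2 ∨ x_2) = ~5/8 = 3/8
x_3 ↔ x_1 = 5/8 ↔ 1/8 = 1/2
~(x_3 ↔ x_1) = ~1/2 = 1/2
~(x_2 ∨ x_2) ∧ ~(x_3 ↔ x_1) = 3/8 ∧ 1/2 = 3/8
x_1 → x_2 = 1/8 → 5/8 = 1
(x_1 → x_2) → x_2 = 1 → 5/8 = 5/8
x_1 → ((x_1 → x_2) → x_2) = 1/8 → 5/8 = 1
(~(x_2 ∨ x_2) ∧ ~(x_3 ↔ x_1)) ∨ (x_1 → ((x_1 → x_2) → x_2)) = 3/8 ∨ 1 = 1
~x_1 = ~1/8 = 7/8
~~x_1 = ~7/8 = 1/8
x_1 ∧ x_2 = 1/8 ∧ 5/8 = 1/8
~~x_1 ∨ (x_1 ∧ x_2) = 1/8 ∨ 1/8 = 1/8
x_3 ∧ x_1 = 5/8 ∧ 1/8 = 1/8
x_1 → x_2 = 1/8 → 5/8 = 1
(x_3 ∧ x_1) ↔ (x_1 → x_2) = 1/8 ↔ 1 = 1/8
~((x_3 ∧ x_1) ↔ (x_1 → x_2)) = ~1/8 = 7/8
(~~x_1 ∨ (x_1 ∧ x_2)) ↔ ~((x_3 ∧ x_1) ↔ (x_1 → x_2)) = 1/8 ↔ 7/8 = 1/4
((~(x_2 ∨ x_2) ∧ ~(x_3 ↔ x_1)) ∨ (x_1 → ((x_1 → x_2) → x_2))) → ((~~x_1 ∨ (x_1 ∧ x_2)) ↔ ~((x_3 ∧ x_1) ↔ (x_1 → x_2))) = 1 → 1/4 = 1/4

1/4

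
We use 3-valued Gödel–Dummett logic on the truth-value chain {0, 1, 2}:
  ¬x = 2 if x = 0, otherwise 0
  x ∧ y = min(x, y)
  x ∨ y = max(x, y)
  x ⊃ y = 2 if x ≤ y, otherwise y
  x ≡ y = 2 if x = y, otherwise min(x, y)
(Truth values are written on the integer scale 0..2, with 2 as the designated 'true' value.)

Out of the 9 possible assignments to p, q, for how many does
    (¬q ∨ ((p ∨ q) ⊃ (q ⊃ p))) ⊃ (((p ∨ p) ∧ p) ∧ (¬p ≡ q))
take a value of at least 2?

3

p = 0, q = 0 ↦ 0  <
p = 0, q = 1 ↦ 2  ≥
p = 0, q = 2 ↦ 2  ≥
p = 1, q = 0 ↦ 1  <
p = 1, q = 1 ↦ 0  <
p = 1, q = 2 ↦ 0  <
p = 2, q = 0 ↦ 2  ≥
p = 2, q = 1 ↦ 0  <
p = 2, q = 2 ↦ 0  <
So 3 of the 9 assignments meet the threshold.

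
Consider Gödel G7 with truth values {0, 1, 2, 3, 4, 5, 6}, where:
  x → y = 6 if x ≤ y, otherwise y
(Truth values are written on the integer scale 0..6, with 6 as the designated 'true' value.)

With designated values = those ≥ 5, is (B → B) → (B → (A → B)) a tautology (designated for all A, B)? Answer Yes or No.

At A = 5, B = 6, for instance:
B → B = 6 → 6 = 6
A → B = 5 → 6 = 6
B → (A → B) = 6 → 6 = 6
(B → B) → (B → (A → B)) = 6 → 6 = 6
and checking the remaining 48 assignments likewise gives ≥ 5 in every case.

Yes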